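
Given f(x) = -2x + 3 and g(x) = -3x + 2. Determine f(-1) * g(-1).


25


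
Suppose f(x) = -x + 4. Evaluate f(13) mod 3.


0


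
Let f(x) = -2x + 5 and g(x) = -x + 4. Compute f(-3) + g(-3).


f(-3) = 11
g(-3) = 7
Sum = 18

18


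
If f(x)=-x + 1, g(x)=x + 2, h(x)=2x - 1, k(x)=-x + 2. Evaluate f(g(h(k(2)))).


k(2) = 0
h(0) = -1
g(-1) = 1
f(1) = 0

0


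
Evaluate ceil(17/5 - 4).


0


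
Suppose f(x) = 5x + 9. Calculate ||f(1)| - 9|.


f(1) = 14
|14| = 14
|14 - 9| = 5

5


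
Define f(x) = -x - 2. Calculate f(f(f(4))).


f(4) = -6
f(-6) = 4
f(4) = -6

-6


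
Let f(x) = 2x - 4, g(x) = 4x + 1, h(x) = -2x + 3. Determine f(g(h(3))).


h(3) = -3
g(-3) = -11
f(-11) = -26

-26


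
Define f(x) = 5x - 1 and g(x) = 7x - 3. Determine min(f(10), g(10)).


f(10) = 49
g(10) = 67
min = 49

49


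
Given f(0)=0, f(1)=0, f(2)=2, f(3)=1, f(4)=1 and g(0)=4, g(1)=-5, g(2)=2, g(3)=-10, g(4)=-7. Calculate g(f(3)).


f(3) = 1
g(1) = -5

-5


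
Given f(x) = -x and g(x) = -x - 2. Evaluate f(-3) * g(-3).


f(-3) = 3
g(-3) = 1
Product = 3

3


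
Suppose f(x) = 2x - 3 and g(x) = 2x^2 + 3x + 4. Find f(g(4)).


g(4) = 48
f(48) = 93

93


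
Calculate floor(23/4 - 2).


3


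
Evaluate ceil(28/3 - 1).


28/3 = 9.3333
9.3333 - 1 = 8.3333
ceil(8.3333) = 9

9


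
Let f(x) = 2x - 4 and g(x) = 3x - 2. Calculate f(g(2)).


g(2) = 4
f(4) = 4

4


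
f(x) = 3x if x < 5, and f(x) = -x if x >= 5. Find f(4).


12


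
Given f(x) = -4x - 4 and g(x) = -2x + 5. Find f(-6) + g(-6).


37


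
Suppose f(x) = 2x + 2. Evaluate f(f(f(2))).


f(2) = 6
f(6) = 14
f(14) = 30

30


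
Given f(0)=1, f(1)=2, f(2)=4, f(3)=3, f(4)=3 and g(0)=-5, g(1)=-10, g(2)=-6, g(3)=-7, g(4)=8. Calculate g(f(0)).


f(0) = 1
g(1) = -10

-10


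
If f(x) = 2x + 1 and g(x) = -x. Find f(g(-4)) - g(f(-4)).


f(g(-4)) = 9
g(f(-4)) = 7
Difference = 2

2


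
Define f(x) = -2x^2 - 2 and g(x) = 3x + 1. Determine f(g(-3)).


g(-3) = -8
f(-8) = (-2)*(-8)^2 - 2 = -130

-130


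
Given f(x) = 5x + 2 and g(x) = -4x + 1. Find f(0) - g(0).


1


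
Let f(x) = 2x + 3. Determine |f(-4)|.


f(-4) = -5
|-5| = 5

5


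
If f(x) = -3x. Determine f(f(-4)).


f(-4) = 12
f(12) = -36

-36


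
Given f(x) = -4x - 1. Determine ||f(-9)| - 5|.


f(-9) = 35
|35| = 35
|35 - 5| = 30

30


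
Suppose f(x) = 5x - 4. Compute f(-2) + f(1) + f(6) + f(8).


f(-2) = -14
f(1) = 1
f(6) = 26
f(8) = 36
Sum = 49

49


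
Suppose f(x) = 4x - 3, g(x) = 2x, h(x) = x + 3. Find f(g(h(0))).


h(0) = 3
g(3) = 6
f(6) = 21

21


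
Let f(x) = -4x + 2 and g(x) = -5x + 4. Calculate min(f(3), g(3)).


-11


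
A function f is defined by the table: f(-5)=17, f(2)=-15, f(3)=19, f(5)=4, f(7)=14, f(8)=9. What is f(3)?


Reading from the table at x = 3

19


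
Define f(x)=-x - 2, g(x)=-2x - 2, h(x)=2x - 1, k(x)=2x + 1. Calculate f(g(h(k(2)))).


k(2) = 5
h(5) = 9
g(9) = -20
f(-20) = 18

18


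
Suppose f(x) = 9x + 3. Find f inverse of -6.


-1


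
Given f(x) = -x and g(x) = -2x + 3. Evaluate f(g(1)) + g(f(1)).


f(g(1)) = -1
g(f(1)) = 5
Sum = 4

4


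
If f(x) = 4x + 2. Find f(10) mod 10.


2


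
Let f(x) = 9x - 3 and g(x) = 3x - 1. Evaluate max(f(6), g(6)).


f(6) = 51
g(6) = 17
max = 51

51


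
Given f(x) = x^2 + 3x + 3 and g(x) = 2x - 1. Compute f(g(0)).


g(0) = -1
f(-1) = 1*(-1)^2 + 3*(-1) + 3 = 1

1


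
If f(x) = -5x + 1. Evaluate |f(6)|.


29


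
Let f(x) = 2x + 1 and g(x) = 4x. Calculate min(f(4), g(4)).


f(4) = 9
g(4) = 16
min = 9

9


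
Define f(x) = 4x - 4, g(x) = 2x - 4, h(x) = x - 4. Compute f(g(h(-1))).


h(-1) = -5
g(-5) = -14
f(-14) = -60

-60


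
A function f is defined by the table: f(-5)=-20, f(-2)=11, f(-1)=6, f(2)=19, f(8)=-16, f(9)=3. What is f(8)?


Reading from the table at x = 8

-16


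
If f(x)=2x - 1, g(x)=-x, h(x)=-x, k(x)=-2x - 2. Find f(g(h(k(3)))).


k(3) = -8
h(-8) = 8
g(8) = -8
f(-8) = -17

-17


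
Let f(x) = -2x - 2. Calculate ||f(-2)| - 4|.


f(-2) = 2
|2| = 2
|2 - 4| = 2

2


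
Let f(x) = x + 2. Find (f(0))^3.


f(0) = 2
(2)^3 = 8

8


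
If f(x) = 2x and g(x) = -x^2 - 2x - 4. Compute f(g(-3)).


-14


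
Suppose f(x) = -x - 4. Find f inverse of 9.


Solve -x - 4 = 9
x = (9 + 4) / (-1) = -13

-13


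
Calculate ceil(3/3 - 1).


0


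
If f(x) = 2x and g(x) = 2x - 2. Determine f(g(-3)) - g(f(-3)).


f(g(-3)) = -16
g(f(-3)) = -14
Difference = -2

-2


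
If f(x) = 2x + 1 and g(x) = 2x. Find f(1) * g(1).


f(1) = 3
g(1) = 2
Product = 6

6


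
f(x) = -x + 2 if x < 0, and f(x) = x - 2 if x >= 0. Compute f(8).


8 satisfies x >= 0
f(8) = 6

6


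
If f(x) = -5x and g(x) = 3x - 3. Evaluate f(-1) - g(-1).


f(-1) = 5
g(-1) = -6
Difference = 11

11


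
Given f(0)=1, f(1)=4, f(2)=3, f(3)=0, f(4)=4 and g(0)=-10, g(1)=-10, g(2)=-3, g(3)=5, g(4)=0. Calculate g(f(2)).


5


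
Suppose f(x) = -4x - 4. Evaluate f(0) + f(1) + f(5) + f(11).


f(0) = -4
f(1) = -8
f(5) = -24
f(11) = -48
Sum = -84

-84


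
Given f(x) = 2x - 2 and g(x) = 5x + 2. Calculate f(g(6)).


g(6) = 32
f(32) = 62

62


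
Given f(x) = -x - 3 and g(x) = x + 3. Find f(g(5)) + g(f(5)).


-16


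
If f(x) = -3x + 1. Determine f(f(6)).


f(6) = -17
f(-17) = 52

52


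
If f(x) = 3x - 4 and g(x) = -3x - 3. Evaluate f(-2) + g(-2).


f(-2) = -10
g(-2) = 3
Sum = -7

-7


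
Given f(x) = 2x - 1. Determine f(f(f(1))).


f(1) = 1
f(1) = 1
f(1) = 1

1


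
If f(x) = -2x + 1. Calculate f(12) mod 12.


f(12) = -23
-23 mod 12 = 1

1


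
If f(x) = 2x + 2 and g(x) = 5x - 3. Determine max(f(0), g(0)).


f(0) = 2
g(0) = -3
max = 2

2


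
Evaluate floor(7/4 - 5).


7/4 = 1.75
1.75 - 5 = -3.25
floor(-3.25) = -4

-4


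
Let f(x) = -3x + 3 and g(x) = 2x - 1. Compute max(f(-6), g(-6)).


f(-6) = 21
g(-6) = -13
max = 21

21


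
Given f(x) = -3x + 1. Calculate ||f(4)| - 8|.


f(4) = -11
|-11| = 11
|11 - 8| = 3

3


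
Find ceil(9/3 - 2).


9/3 = 3
3 - 2 = 1
ceil(1) = 1

1


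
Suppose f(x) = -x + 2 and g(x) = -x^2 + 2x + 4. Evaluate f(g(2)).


g(2) = 4
f(4) = -2

-2


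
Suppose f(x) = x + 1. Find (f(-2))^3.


-1


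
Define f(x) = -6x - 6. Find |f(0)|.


6


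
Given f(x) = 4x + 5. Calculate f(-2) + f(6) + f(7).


f(-2) = -3
f(6) = 29
f(7) = 33
Sum = 59

59


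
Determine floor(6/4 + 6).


6/4 = 1.5
1.5 + 6 = 7.5
floor(7.5) = 7

7


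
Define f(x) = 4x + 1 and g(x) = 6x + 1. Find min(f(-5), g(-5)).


f(-5) = -19
g(-5) = -29
min = -29

-29


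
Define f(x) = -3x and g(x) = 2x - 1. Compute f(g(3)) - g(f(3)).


f(g(3)) = -15
g(f(3)) = -19
Difference = 4

4


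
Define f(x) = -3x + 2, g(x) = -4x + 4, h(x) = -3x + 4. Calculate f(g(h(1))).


h(1) = 1
g(1) = 0
f(0) = 2

2


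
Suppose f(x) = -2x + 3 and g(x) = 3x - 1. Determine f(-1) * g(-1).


f(-1) = 5
g(-1) = -4
Product = -20

-20


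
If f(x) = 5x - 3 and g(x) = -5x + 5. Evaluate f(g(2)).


g(2) = -5
f(-5) = -28

-28


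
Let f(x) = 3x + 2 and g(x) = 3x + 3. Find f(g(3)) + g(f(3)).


f(g(3)) = 38
g(f(3)) = 36
Sum = 74

74


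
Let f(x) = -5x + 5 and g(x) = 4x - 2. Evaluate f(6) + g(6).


f(6) = -25
g(6) = 22
Sum = -3

-3


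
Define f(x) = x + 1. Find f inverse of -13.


-14


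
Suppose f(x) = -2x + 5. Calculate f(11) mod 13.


f(11) = -17
-17 mod 13 = 9

9


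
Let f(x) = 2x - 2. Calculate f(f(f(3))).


f(3) = 4
f(4) = 6
f(6) = 10

10


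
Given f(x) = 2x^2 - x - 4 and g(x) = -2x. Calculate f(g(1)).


g(1) = -2
f(-2) = 2*(-2)^2 - 1*(-2) - 4 = 6

6


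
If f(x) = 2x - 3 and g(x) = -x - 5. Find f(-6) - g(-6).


f(-6) = -15
g(-6) = 1
Difference = -16

-16


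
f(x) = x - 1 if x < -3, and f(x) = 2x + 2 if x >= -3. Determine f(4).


4 satisfies x >= -3
f(4) = 10

10


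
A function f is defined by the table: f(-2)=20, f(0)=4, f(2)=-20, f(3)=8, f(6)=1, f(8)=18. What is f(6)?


Reading from the table at x = 6

1


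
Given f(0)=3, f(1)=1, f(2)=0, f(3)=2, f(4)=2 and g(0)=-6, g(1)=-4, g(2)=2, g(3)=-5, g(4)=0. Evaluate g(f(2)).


f(2) = 0
g(0) = -6

-6


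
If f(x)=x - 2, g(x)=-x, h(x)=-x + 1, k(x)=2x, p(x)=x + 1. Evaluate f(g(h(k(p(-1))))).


p(-1) = 0
k(0) = 0
h(0) = 1
g(1) = -1
f(-1) = -3

-3


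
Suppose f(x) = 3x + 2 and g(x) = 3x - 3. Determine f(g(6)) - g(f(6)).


f(g(6)) = 47
g(f(6)) = 57
Difference = -10

-10


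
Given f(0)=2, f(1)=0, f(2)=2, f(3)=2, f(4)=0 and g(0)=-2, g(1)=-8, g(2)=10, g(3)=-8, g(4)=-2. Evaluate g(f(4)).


f(4) = 0
g(0) = -2

-2


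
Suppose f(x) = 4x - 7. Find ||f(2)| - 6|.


f(2) = 1
|1| = 1
|1 - 6| = 5

5


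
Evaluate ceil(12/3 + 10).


12/3 = 4
4 + 10 = 14
ceil(14) = 14

14


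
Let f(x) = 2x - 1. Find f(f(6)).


f(6) = 11
f(11) = 21

21


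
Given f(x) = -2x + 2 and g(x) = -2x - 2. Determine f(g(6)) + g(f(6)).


48


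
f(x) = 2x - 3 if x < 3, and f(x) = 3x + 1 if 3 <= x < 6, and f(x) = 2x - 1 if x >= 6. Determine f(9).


9 satisfies x >= 6
f(9) = 17

17


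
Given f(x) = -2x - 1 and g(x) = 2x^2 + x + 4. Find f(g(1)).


-15


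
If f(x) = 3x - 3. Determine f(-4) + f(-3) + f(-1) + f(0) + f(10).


f(-4) = -15
f(-3) = -12
f(-1) = -6
f(0) = -3
f(10) = 27
Sum = -9

-9


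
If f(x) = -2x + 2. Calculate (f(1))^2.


f(1) = 0
(0)^2 = 0

0


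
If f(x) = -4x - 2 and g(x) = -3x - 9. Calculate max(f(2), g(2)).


f(2) = -10
g(2) = -15
max = -10

-10


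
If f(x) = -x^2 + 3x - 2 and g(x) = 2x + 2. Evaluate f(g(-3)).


g(-3) = -4
f(-4) = (-1)*(-4)^2 + 3*(-4) - 2 = -30

-30


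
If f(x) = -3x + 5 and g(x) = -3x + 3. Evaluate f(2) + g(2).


f(2) = -1
g(2) = -3
Sum = -4

-4


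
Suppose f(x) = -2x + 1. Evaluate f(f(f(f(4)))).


f(4) = -7
f(-7) = 15
f(15) = -29
f(-29) = 59

59


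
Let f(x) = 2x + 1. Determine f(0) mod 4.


f(0) = 1
1 mod 4 = 1

1


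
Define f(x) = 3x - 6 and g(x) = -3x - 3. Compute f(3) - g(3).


f(3) = 3
g(3) = -12
Difference = 15

15


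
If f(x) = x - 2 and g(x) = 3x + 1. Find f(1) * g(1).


f(1) = -1
g(1) = 4
Product = -4

-4


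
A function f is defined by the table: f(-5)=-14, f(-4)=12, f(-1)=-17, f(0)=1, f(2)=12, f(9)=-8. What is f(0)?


Reading from the table at x = 0

1


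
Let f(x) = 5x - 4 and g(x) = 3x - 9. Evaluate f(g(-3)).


g(-3) = -18
f(-18) = -94

-94


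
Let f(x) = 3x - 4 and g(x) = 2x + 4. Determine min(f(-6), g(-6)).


f(-6) = -22
g(-6) = -8
min = -22

-22


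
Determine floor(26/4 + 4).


10


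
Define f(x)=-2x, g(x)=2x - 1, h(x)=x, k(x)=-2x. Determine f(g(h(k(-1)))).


k(-1) = 2
h(2) = 2
g(2) = 3
f(3) = -6

-6


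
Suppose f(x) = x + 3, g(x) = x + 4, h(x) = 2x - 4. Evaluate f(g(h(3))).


h(3) = 2
g(2) = 6
f(6) = 9

9


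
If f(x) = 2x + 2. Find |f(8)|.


f(8) = 18
|18| = 18

18


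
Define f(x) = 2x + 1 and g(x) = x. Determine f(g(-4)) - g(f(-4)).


f(g(-4)) = -7
g(f(-4)) = -7
Difference = 0

0


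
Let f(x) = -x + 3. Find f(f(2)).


f(2) = 1
f(1) = 2

2


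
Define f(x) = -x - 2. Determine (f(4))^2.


36


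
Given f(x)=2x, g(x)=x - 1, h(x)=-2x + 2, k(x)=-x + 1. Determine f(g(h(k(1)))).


k(1) = 0
h(0) = 2
g(2) = 1
f(1) = 2

2


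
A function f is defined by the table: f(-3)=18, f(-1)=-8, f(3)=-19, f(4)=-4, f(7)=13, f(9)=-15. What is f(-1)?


Reading from the table at x = -1

-8


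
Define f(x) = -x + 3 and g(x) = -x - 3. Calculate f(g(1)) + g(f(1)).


f(g(1)) = 7
g(f(1)) = -5
Sum = 2

2


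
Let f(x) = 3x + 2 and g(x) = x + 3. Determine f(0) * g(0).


f(0) = 2
g(0) = 3
Product = 6

6


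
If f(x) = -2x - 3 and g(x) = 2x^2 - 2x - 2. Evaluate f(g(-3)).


g(-3) = 22
f(22) = -47

-47


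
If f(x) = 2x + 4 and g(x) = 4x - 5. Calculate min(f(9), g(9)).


f(9) = 22
g(9) = 31
min = 22

22


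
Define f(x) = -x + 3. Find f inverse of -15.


Solve -x + 3 = -15
x = (-15 - 3) / (-1) = 18

18


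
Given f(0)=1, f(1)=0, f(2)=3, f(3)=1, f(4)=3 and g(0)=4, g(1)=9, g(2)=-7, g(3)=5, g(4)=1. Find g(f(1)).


f(1) = 0
g(0) = 4

4


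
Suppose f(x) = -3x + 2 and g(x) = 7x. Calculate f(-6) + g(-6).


f(-6) = 20
g(-6) = -42
Sum = -22

-22


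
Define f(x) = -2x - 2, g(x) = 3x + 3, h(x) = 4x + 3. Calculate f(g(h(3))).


h(3) = 15
g(15) = 48
f(48) = -98

-98


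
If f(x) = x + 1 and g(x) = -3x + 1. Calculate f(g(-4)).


g(-4) = 13
f(13) = 14

14


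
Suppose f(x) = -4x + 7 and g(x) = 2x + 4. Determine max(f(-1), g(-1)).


f(-1) = 11
g(-1) = 2
max = 11

11


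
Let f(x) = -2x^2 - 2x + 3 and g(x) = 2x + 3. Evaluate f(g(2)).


g(2) = 7
f(7) = (-2)*(7)^2 - 2*(7) + 3 = -109

-109


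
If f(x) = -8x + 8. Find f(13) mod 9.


f(13) = -96
-96 mod 9 = 3

3


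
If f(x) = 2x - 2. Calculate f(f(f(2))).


f(2) = 2
f(2) = 2
f(2) = 2

2


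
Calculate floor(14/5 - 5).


-3


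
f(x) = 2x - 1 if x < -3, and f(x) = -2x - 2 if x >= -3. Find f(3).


3 satisfies x >= -3
f(3) = -8

-8


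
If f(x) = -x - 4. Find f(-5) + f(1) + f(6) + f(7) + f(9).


f(-5) = 1
f(1) = -5
f(6) = -10
f(7) = -11
f(9) = -13
Sum = -38

-38


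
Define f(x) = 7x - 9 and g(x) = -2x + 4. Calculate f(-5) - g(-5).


f(-5) = -44
g(-5) = 14
Difference = -58

-58


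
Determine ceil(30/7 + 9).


30/7 = 4.2857
4.2857 + 9 = 13.2857
ceil(13.2857) = 14

14


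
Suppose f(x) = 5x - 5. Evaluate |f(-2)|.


f(-2) = -15
|-15| = 15

15


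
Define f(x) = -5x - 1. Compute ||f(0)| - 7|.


f(0) = -1
|-1| = 1
|1 - 7| = 6

6


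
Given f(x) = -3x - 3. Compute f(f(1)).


f(1) = -6
f(-6) = 15

15


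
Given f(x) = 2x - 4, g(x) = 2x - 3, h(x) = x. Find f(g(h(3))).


h(3) = 3
g(3) = 3
f(3) = 2

2


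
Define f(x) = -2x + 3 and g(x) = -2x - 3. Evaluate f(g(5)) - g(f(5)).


f(g(5)) = 29
g(f(5)) = 11
Difference = 18

18


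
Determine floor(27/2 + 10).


27/2 = 13.5
13.5 + 10 = 23.5
floor(23.5) = 23

23


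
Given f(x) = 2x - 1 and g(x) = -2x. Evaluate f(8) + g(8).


f(8) = 15
g(8) = -16
Sum = -1

-1


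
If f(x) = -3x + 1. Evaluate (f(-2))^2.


f(-2) = 7
(7)^2 = 49

49


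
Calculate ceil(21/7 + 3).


21/7 = 3
3 + 3 = 6
ceil(6) = 6

6


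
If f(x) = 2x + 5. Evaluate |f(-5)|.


f(-5) = -5
|-5| = 5

5


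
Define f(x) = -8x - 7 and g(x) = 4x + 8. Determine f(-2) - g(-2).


f(-2) = 9
g(-2) = 0
Difference = 9

9


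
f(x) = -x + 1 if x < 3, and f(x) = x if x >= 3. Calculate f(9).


9 satisfies x >= 3
f(9) = 9

9


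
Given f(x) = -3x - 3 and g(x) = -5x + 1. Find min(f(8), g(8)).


f(8) = -27
g(8) = -39
min = -39

-39


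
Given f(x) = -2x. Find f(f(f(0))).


f(0) = 0
f(0) = 0
f(0) = 0

0


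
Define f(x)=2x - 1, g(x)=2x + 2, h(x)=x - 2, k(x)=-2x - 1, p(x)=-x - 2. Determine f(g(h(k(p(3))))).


p(3) = -5
k(-5) = 9
h(9) = 7
g(7) = 16
f(16) = 31

31


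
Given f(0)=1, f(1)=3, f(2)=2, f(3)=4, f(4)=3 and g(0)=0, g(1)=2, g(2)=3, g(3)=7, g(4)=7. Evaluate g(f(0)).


2


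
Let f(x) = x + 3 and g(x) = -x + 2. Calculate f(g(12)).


g(12) = -10
f(-10) = -7

-7


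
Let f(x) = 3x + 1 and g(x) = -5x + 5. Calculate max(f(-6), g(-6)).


35


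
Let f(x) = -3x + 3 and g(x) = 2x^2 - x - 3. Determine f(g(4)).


g(4) = 25
f(25) = -72

-72


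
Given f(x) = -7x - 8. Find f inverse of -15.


Solve -7x - 8 = -15
x = (-15 + 8) / (-7) = 1

1


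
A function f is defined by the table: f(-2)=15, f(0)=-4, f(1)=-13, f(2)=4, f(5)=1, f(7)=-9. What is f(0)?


Reading from the table at x = 0

-4


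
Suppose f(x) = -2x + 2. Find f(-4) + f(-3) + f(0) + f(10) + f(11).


f(-4) = 10
f(-3) = 8
f(0) = 2
f(10) = -18
f(11) = -20
Sum = -18

-18


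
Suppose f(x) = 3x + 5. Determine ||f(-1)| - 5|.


f(-1) = 2
|2| = 2
|2 - 5| = 3

3


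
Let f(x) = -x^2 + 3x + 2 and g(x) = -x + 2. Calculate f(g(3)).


-2


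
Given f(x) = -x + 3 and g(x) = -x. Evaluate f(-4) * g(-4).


f(-4) = 7
g(-4) = 4
Product = 28

28


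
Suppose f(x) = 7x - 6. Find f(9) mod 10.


7


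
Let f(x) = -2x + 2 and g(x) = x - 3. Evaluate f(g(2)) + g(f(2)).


f(g(2)) = 4
g(f(2)) = -5
Sum = -1

-1


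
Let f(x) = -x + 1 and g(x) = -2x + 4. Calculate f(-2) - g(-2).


f(-2) = 3
g(-2) = 8
Difference = -5

-5


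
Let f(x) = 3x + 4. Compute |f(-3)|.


5


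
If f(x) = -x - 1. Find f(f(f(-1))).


f(-1) = 0
f(0) = -1
f(-1) = 0

0


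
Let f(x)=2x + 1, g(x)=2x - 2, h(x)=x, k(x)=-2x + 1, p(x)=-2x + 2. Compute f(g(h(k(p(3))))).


p(3) = -4
k(-4) = 9
h(9) = 9
g(9) = 16
f(16) = 33

33


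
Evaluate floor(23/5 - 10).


23/5 = 4.6
4.6 - 10 = -5.4
floor(-5.4) = -6

-6


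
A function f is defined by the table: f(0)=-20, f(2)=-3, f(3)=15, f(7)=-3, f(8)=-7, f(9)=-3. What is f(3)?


Reading from the table at x = 3

15


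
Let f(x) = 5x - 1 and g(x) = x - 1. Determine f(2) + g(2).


f(2) = 9
g(2) = 1
Sum = 10

10


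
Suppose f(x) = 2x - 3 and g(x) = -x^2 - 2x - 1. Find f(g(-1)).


-3


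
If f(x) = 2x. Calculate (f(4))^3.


512


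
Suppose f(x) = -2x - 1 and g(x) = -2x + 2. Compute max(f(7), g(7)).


f(7) = -15
g(7) = -12
max = -12

-12


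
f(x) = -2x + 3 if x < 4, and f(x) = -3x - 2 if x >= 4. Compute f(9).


9 satisfies x >= 4
f(9) = -29

-29


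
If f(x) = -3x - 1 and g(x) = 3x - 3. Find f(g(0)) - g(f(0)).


f(g(0)) = 8
g(f(0)) = -6
Difference = 14

14


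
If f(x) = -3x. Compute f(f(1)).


f(1) = -3
f(-3) = 9

9


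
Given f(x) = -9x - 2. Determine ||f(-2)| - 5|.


f(-2) = 16
|16| = 16
|16 - 5| = 11

11


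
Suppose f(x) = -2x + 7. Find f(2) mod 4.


f(2) = 3
3 mod 4 = 3

3


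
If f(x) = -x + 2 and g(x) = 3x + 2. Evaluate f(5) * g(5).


f(5) = -3
g(5) = 17
Product = -51

-51


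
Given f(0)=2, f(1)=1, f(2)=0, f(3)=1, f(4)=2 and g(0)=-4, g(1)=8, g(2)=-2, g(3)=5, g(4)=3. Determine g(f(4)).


f(4) = 2
g(2) = -2

-2


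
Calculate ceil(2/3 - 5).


2/3 = 0.6667
0.6667 - 5 = -4.3333
ceil(-4.3333) = -4

-4


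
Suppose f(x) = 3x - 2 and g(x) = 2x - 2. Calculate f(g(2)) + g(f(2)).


f(g(2)) = 4
g(f(2)) = 6
Sum = 10

10


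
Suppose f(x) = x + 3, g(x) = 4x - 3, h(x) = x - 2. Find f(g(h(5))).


h(5) = 3
g(3) = 9
f(9) = 12

12


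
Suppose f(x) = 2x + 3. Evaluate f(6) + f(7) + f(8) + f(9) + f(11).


f(6) = 15
f(7) = 17
f(8) = 19
f(9) = 21
f(11) = 25
Sum = 97

97


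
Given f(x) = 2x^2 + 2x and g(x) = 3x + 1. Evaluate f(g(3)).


g(3) = 10
f(10) = 2*(10)^2 + 2*(10) = 220

220


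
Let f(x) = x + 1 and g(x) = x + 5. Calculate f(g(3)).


g(3) = 8
f(8) = 9

9


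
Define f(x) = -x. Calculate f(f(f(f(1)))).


1


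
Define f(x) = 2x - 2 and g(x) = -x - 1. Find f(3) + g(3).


f(3) = 4
g(3) = -4
Sum = 0

0


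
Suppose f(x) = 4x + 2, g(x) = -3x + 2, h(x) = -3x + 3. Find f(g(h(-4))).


h(-4) = 15
g(15) = -43
f(-43) = -170

-170


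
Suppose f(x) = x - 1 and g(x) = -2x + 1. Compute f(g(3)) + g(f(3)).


f(g(3)) = -6
g(f(3)) = -3
Sum = -9

-9


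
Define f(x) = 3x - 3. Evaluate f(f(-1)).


f(-1) = -6
f(-6) = -21

-21


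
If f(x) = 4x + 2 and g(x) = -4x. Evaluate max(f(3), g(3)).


f(3) = 14
g(3) = -12
max = 14

14


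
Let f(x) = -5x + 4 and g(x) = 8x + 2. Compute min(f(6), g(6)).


f(6) = -26
g(6) = 50
min = -26

-26


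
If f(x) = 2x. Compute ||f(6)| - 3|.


f(6) = 12
|12| = 12
|12 - 3| = 9

9


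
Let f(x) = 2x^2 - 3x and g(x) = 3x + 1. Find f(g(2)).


g(2) = 7
f(7) = 2*(7)^2 - 3*(7) = 77

77


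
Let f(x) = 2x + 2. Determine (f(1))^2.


f(1) = 4
(4)^2 = 16

16


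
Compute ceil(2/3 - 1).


2/3 = 0.6667
0.6667 - 1 = -0.3333
ceil(-0.3333) = 0

0


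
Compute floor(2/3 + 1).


2/3 = 0.6667
0.6667 + 1 = 1.6667
floor(1.6667) = 1

1


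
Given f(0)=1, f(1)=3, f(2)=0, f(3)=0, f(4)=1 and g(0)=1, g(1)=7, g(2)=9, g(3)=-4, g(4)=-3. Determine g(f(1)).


f(1) = 3
g(3) = -4

-4


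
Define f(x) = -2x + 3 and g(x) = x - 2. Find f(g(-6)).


g(-6) = -8
f(-8) = 19

19


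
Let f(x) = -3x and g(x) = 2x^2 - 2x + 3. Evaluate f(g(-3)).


-81


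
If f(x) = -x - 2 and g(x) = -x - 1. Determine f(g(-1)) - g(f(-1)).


f(g(-1)) = -2
g(f(-1)) = 0
Difference = -2

-2


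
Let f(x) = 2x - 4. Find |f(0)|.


4


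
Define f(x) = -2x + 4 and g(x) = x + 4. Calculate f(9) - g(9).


f(9) = -14
g(9) = 13
Difference = -27

-27


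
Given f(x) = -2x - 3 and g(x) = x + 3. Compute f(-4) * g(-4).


f(-4) = 5
g(-4) = -1
Product = -5

-5


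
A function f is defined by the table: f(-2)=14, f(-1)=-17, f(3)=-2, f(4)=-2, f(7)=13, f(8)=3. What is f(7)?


Reading from the table at x = 7

13


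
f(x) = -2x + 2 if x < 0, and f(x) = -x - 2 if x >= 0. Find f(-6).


14


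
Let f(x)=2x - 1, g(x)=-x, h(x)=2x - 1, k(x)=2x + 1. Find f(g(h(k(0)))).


-3


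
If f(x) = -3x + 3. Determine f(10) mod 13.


f(10) = -27
-27 mod 13 = 12

12


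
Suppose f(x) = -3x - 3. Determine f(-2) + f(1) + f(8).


f(-2) = 3
f(1) = -6
f(8) = -27
Sum = -30

-30


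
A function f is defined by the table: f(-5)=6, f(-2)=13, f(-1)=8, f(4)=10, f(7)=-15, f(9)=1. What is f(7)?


Reading from the table at x = 7

-15


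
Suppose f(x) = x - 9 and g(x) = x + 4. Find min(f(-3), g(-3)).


f(-3) = -12
g(-3) = 1
min = -12

-12


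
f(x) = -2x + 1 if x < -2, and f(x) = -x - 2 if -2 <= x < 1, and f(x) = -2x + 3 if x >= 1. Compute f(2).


2 satisfies x >= 1
f(2) = -1

-1


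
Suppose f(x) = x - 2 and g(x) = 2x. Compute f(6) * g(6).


f(6) = 4
g(6) = 12
Product = 48

48


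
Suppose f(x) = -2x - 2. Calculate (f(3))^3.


f(3) = -8
(-8)^3 = -512

-512


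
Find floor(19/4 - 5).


19/4 = 4.75
4.75 - 5 = -0.25
floor(-0.25) = -1

-1


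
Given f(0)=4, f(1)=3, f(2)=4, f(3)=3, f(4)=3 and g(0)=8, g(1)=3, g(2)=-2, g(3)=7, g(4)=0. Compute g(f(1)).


f(1) = 3
g(3) = 7

7


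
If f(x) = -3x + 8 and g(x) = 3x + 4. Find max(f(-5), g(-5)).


f(-5) = 23
g(-5) = -11
max = 23

23


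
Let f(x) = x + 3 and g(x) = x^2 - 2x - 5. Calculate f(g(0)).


g(0) = -5
f(-5) = -2

-2


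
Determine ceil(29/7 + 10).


29/7 = 4.1429
4.1429 + 10 = 14.1429
ceil(14.1429) = 15

15


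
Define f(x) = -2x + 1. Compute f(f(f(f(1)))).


f(1) = -1
f(-1) = 3
f(3) = -5
f(-5) = 11

11


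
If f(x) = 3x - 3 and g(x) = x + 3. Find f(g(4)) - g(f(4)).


f(g(4)) = 18
g(f(4)) = 12
Difference = 6

6


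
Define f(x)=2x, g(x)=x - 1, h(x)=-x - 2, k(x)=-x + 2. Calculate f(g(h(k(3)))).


k(3) = -1
h(-1) = -1
g(-1) = -2
f(-2) = -4

-4


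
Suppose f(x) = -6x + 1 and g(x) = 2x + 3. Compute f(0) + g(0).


f(0) = 1
g(0) = 3
Sum = 4

4


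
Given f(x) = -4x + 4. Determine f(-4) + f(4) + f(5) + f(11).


f(-4) = 20
f(4) = -12
f(5) = -16
f(11) = -40
Sum = -48

-48


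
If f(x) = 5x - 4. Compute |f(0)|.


f(0) = -4
|-4| = 4

4


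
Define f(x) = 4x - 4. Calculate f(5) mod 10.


f(5) = 16
16 mod 10 = 6

6


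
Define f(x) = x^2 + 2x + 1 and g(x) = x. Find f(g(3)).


g(3) = 3
f(3) = 1*(3)^2 + 2*(3) + 1 = 16

16


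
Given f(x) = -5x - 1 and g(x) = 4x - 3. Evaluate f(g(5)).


g(5) = 17
f(17) = -86

-86


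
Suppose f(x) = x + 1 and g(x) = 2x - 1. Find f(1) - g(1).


f(1) = 2
g(1) = 1
Difference = 1

1


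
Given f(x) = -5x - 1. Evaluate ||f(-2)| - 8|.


f(-2) = 9
|9| = 9
|9 - 8| = 1

1


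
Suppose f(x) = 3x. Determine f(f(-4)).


-36


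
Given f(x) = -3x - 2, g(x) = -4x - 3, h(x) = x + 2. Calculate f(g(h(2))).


h(2) = 4
g(4) = -19
f(-19) = 55

55


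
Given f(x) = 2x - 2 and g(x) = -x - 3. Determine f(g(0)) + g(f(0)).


f(g(0)) = -8
g(f(0)) = -1
Sum = -9

-9


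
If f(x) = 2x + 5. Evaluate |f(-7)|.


9


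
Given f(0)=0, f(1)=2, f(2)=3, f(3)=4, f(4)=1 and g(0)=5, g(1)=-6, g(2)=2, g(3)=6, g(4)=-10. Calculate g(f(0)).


f(0) = 0
g(0) = 5

5


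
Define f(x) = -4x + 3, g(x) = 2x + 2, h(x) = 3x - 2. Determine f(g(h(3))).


h(3) = 7
g(7) = 16
f(16) = -61

-61


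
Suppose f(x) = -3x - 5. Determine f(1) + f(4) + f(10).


f(1) = -8
f(4) = -17
f(10) = -35
Sum = -60

-60


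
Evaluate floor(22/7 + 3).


22/7 = 3.1429
3.1429 + 3 = 6.1429
floor(6.1429) = 6

6


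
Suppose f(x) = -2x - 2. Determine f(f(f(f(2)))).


42


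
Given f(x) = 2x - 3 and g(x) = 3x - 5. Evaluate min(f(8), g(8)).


f(8) = 13
g(8) = 19
min = 13

13


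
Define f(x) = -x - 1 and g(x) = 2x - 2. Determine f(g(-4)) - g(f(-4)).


5


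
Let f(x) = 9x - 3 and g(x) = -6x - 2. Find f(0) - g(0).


f(0) = -3
g(0) = -2
Difference = -1

-1


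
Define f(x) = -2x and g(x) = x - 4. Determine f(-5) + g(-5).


f(-5) = 10
g(-5) = -9
Sum = 1

1


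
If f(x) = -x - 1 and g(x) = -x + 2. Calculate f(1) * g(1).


-2


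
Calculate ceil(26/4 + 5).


26/4 = 6.5
6.5 + 5 = 11.5
ceil(11.5) = 12

12


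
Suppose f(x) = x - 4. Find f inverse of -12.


Solve x - 4 = -12
x = (-12 + 4) / 1 = -8

-8


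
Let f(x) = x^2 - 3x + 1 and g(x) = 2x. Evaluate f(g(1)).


g(1) = 2
f(2) = 1*(2)^2 - 3*(2) + 1 = -1

-1


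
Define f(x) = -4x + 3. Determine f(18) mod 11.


f(18) = -69
-69 mod 11 = 8

8


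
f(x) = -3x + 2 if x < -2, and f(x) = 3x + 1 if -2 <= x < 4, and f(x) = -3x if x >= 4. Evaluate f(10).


10 satisfies x >= 4
f(10) = -30

-30


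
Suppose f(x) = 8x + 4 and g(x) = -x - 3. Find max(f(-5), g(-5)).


f(-5) = -36
g(-5) = 2
max = 2

2


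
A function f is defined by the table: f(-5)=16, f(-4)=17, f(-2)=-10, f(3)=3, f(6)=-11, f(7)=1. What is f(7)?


Reading from the table at x = 7

1


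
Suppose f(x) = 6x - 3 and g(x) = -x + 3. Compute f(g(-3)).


g(-3) = 6
f(6) = 33

33


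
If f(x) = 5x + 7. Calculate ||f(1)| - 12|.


0


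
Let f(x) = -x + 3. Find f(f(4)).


f(4) = -1
f(-1) = 4

4


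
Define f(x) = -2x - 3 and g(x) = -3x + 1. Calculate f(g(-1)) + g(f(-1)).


f(g(-1)) = -11
g(f(-1)) = 4
Sum = -7

-7


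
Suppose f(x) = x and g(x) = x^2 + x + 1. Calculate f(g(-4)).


g(-4) = 13
f(13) = 13

13


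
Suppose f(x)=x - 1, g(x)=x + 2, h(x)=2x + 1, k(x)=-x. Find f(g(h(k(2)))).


-2


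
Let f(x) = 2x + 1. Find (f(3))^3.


f(3) = 7
(7)^3 = 343

343


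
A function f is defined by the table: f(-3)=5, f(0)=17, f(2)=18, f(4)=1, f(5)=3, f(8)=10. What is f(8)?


Reading from the table at x = 8

10


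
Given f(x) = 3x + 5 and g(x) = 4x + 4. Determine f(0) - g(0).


f(0) = 5
g(0) = 4
Difference = 1

1


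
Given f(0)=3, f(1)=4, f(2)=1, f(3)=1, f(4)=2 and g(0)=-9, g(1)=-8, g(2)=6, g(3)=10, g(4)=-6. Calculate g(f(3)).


f(3) = 1
g(1) = -8

-8


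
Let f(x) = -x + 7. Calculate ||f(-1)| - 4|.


4


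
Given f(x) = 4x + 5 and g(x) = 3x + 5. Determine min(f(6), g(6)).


f(6) = 29
g(6) = 23
min = 23

23


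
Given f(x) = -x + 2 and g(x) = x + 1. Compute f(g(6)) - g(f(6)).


f(g(6)) = -5
g(f(6)) = -3
Difference = -2

-2


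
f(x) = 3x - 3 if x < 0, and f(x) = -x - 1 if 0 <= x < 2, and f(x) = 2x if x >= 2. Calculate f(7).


7 satisfies x >= 2
f(7) = 14

14


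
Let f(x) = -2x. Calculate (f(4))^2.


f(4) = -8
(-8)^2 = 64

64


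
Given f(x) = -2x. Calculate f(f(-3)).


f(-3) = 6
f(6) = -12

-12


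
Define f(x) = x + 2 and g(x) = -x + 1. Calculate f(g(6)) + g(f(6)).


f(g(6)) = -3
g(f(6)) = -7
Sum = -10

-10


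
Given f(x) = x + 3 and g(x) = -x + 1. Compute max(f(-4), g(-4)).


f(-4) = -1
g(-4) = 5
max = 5

5


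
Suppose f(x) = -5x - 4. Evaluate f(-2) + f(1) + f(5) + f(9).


-81


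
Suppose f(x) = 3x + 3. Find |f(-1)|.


0


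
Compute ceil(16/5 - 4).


16/5 = 3.2
3.2 - 4 = -0.8
ceil(-0.8) = 0

0


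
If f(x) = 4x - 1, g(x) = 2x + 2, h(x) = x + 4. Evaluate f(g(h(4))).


h(4) = 8
g(8) = 18
f(18) = 71

71


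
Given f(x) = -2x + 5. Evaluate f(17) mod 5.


f(17) = -29
-29 mod 5 = 1

1


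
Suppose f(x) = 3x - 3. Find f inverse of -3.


0


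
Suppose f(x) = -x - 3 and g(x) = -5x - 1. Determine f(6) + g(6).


-40


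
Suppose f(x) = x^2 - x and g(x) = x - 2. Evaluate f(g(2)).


g(2) = 0
f(0) = 1*(0)^2 - 1*(0) = 0

0


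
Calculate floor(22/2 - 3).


22/2 = 11
11 - 3 = 8
floor(8) = 8

8


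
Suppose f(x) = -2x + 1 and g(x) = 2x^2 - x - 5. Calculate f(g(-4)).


g(-4) = 31
f(31) = -61

-61


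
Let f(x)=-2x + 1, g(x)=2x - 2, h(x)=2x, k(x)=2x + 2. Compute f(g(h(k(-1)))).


5


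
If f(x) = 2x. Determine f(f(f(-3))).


f(-3) = -6
f(-6) = -12
f(-12) = -24

-24


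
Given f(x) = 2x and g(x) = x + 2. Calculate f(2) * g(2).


f(2) = 4
g(2) = 4
Product = 16

16


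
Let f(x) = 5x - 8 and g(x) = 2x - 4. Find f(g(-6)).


g(-6) = -16
f(-16) = -88

-88


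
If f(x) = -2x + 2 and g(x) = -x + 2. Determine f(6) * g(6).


f(6) = -10
g(6) = -4
Product = 40

40


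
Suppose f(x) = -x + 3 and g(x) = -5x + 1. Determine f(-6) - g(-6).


f(-6) = 9
g(-6) = 31
Difference = -22

-22


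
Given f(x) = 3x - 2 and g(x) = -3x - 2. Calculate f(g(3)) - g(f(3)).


f(g(3)) = -35
g(f(3)) = -23
Difference = -12

-12


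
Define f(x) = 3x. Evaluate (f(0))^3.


f(0) = 0
(0)^3 = 0

0


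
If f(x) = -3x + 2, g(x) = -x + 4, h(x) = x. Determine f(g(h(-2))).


h(-2) = -2
g(-2) = 6
f(6) = -16

-16


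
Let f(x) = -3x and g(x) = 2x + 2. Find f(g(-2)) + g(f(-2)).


f(g(-2)) = 6
g(f(-2)) = 14
Sum = 20

20


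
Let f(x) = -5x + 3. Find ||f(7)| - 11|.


f(7) = -32
|-32| = 32
|32 - 11| = 21

21


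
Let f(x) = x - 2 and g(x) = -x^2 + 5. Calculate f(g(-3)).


g(-3) = -4
f(-4) = -6

-6


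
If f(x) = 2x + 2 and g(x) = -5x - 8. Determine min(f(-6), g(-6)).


f(-6) = -10
g(-6) = 22
min = -10

-10


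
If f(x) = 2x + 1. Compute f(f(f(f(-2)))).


f(-2) = -3
f(-3) = -5
f(-5) = -9
f(-9) = -17

-17


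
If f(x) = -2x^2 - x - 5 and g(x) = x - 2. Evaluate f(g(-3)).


g(-3) = -5
f(-5) = (-2)*(-5)^2 - 1*(-5) - 5 = -50

-50


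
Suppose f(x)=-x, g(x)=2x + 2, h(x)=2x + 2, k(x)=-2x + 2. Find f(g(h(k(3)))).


k(3) = -4
h(-4) = -6
g(-6) = -10
f(-10) = 10

10


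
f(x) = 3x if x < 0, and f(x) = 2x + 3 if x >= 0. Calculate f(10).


10 satisfies x >= 0
f(10) = 23

23


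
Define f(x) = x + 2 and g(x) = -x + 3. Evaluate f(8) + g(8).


f(8) = 10
g(8) = -5
Sum = 5

5


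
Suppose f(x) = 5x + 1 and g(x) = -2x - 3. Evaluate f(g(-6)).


g(-6) = 9
f(9) = 46

46


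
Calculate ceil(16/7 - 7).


16/7 = 2.2857
2.2857 - 7 = -4.7143
ceil(-4.7143) = -4

-4


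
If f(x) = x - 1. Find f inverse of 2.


Solve x - 1 = 2
x = (2 + 1) / 1 = 3

3


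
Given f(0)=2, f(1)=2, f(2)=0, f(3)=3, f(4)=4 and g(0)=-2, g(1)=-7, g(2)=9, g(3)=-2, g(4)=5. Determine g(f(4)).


f(4) = 4
g(4) = 5

5


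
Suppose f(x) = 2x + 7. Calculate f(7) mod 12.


f(7) = 21
21 mod 12 = 9

9


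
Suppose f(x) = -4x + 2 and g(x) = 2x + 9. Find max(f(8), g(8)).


25


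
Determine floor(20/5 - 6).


-2


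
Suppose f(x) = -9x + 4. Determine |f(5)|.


f(5) = -41
|-41| = 41

41


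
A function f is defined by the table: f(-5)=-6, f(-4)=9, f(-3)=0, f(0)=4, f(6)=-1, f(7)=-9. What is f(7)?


Reading from the table at x = 7

-9


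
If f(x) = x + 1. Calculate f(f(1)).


f(1) = 2
f(2) = 3

3


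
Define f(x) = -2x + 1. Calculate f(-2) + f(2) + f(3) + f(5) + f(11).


-33


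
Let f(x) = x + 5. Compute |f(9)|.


14


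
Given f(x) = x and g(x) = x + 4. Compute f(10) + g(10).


f(10) = 10
g(10) = 14
Sum = 24

24


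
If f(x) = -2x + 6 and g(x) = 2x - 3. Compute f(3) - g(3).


f(3) = 0
g(3) = 3
Difference = -3

-3


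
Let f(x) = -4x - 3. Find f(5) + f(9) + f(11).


-109


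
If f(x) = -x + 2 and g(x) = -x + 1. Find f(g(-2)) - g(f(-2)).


2


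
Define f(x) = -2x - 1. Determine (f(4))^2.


81


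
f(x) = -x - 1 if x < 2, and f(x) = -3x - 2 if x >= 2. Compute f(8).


8 satisfies x >= 2
f(8) = -26

-26


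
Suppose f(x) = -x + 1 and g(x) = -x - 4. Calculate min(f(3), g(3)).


f(3) = -2
g(3) = -7
min = -7

-7


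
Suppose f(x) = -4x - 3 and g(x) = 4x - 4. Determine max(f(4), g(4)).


f(4) = -19
g(4) = 12
max = 12

12


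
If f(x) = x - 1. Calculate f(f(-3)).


-5


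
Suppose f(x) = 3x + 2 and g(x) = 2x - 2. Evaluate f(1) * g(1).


f(1) = 5
g(1) = 0
Product = 0

0


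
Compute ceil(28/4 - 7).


28/4 = 7
7 - 7 = 0
ceil(0) = 0

0


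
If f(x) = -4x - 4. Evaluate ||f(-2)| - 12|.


f(-2) = 4
|4| = 4
|4 - 12| = 8

8


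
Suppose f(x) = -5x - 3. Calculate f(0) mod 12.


9


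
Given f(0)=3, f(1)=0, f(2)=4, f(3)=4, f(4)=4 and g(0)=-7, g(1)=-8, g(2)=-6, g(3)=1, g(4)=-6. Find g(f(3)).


f(3) = 4
g(4) = -6

-6


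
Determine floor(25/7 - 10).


25/7 = 3.5714
3.5714 - 10 = -6.4286
floor(-6.4286) = -7

-7


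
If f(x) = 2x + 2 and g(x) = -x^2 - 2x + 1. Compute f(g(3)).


g(3) = -14
f(-14) = -26

-26


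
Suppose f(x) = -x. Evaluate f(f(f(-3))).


f(-3) = 3
f(3) = -3
f(-3) = 3

3


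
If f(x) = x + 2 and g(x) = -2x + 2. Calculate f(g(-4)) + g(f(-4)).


18


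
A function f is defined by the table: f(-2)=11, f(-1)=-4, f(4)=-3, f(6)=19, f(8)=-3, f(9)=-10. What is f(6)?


Reading from the table at x = 6

19


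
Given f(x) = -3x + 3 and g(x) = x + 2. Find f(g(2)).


g(2) = 4
f(4) = -9

-9


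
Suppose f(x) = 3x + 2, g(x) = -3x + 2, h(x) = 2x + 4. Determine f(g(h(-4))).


h(-4) = -4
g(-4) = 14
f(14) = 44

44


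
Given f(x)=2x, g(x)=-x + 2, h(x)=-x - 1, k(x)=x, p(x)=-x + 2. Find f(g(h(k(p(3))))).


p(3) = -1
k(-1) = -1
h(-1) = 0
g(0) = 2
f(2) = 4

4


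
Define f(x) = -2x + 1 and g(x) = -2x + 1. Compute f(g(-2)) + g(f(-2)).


f(g(-2)) = -9
g(f(-2)) = -9
Sum = -18

-18


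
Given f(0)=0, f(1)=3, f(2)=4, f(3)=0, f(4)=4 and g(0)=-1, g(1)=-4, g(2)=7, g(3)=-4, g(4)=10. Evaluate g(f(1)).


f(1) = 3
g(3) = -4

-4


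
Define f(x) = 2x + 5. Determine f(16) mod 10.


7


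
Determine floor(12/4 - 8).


12/4 = 3
3 - 8 = -5
floor(-5) = -5

-5


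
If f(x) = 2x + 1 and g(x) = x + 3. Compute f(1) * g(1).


f(1) = 3
g(1) = 4
Product = 12

12


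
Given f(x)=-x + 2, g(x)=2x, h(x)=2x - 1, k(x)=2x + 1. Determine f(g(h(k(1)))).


k(1) = 3
h(3) = 5
g(5) = 10
f(10) = -8

-8


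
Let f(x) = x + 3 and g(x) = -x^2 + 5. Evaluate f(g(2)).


4


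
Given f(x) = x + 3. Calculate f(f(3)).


f(3) = 6
f(6) = 9

9


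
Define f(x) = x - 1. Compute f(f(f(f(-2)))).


f(-2) = -3
f(-3) = -4
f(-4) = -5
f(-5) = -6

-6


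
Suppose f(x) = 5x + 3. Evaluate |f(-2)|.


f(-2) = -7
|-7| = 7

7


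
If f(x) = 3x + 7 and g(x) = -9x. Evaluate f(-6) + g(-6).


f(-6) = -11
g(-6) = 54
Sum = 43

43


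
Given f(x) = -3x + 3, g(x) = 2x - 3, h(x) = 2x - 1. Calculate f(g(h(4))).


h(4) = 7
g(7) = 11
f(11) = -30

-30


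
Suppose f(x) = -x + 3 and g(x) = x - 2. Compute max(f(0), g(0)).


f(0) = 3
g(0) = -2
max = 3

3


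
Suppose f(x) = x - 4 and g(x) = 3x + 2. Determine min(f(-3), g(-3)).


f(-3) = -7
g(-3) = -7
min = -7

-7


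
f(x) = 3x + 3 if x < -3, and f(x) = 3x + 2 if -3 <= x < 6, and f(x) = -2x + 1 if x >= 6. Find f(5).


5 satisfies -3 <= x < 6
f(5) = 17

17


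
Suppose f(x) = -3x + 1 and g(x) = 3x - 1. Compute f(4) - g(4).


f(4) = -11
g(4) = 11
Difference = -22

-22


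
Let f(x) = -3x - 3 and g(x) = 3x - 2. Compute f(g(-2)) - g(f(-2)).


f(g(-2)) = 21
g(f(-2)) = 7
Difference = 14

14


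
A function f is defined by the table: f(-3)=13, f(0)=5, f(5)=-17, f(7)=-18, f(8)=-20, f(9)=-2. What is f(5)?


Reading from the table at x = 5

-17


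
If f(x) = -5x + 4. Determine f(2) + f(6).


-32


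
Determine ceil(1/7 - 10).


1/7 = 0.1429
0.1429 - 10 = -9.8571
ceil(-9.8571) = -9

-9


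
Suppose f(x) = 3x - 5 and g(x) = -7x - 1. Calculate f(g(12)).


-260


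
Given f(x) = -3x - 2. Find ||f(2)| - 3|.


f(2) = -8
|-8| = 8
|8 - 3| = 5

5


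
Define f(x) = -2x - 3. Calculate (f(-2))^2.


f(-2) = 1
(1)^2 = 1

1


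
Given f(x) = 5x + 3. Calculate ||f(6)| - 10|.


f(6) = 33
|33| = 33
|33 - 10| = 23

23


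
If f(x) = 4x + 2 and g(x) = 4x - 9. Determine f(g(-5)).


g(-5) = -29
f(-29) = -114

-114


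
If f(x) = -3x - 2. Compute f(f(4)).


f(4) = -14
f(-14) = 40

40


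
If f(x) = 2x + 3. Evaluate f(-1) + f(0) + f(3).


f(-1) = 1
f(0) = 3
f(3) = 9
Sum = 13

13


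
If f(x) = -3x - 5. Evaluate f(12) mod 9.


f(12) = -41
-41 mod 9 = 4

4


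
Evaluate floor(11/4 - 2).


11/4 = 2.75
2.75 - 2 = 0.75
floor(0.75) = 0

0


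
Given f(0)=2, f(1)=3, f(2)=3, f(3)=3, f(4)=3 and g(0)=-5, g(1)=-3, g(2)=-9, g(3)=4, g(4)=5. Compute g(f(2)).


4


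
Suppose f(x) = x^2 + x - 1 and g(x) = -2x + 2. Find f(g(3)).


11


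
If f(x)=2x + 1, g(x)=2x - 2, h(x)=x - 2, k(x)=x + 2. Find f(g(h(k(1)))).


1


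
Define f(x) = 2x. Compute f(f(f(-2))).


-16


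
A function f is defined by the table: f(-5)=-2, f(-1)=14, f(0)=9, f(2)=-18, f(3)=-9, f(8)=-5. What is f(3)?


Reading from the table at x = 3

-9


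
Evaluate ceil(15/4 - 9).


-5


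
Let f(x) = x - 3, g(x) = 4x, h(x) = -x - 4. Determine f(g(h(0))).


h(0) = -4
g(-4) = -16
f(-16) = -19

-19


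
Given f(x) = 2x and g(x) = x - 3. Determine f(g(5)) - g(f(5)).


f(g(5)) = 4
g(f(5)) = 7
Difference = -3

-3


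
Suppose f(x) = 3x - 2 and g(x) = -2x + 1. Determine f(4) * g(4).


-70


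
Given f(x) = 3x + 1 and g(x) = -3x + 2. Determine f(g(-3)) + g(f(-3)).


f(g(-3)) = 34
g(f(-3)) = 26
Sum = 60

60


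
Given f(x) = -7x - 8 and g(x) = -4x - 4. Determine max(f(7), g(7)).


f(7) = -57
g(7) = -32
max = -32

-32


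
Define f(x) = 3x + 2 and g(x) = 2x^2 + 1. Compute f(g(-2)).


g(-2) = 9
f(9) = 29

29


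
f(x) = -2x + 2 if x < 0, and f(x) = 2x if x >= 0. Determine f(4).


4 satisfies x >= 0
f(4) = 8

8


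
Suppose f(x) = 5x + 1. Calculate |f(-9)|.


f(-9) = -44
|-44| = 44

44


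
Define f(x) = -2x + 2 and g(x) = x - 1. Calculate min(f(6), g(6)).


f(6) = -10
g(6) = 5
min = -10

-10


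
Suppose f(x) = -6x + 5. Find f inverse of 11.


Solve -6x + 5 = 11
x = (11 - 5) / (-6) = -1

-1


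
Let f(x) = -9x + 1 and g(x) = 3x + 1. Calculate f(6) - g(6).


f(6) = -53
g(6) = 19
Difference = -72

-72


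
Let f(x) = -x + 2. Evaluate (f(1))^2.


f(1) = 1
(1)^2 = 1

1


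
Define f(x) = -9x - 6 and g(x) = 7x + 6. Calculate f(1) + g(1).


f(1) = -15
g(1) = 13
Sum = -2

-2


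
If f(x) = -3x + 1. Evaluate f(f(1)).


f(1) = -2
f(-2) = 7

7


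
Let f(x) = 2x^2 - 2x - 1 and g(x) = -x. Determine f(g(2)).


g(2) = -2
f(-2) = 2*(-2)^2 - 2*(-2) - 1 = 11

11
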